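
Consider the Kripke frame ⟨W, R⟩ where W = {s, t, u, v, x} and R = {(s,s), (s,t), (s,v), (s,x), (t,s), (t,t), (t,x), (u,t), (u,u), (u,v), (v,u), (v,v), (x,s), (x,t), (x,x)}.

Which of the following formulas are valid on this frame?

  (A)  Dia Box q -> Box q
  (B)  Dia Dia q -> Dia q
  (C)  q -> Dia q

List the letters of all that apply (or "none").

R is reflexive: each world relates to itself.
R is not transitive: s R v and v R u but not s R u.
R is not euclidean: s R t and s R v but not t R v.
(A) the dual of axiom 5: valid iff R is euclidean. R is not euclidean — not valid.
(B) Dia Dia q -> Dia q (the dual of axiom 4) characterises the transitive frames. R is not transitive — not valid.
(C) the dual of axiom T: valid iff R is reflexive. R is reflexive — valid.

C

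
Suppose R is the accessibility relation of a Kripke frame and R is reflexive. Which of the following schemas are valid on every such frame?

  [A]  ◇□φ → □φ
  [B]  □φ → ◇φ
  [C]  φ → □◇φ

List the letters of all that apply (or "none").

B

A reflexive relation is serial.
(A) the dual of axiom 5: valid iff R is euclidean. Such an R need not be euclidean — not valid.
(B) □φ → ◇φ is axiom D, which corresponds to seriality. Every such R is serial — valid.
(C) axiom B: valid iff R is symmetric. Such an R need not be symmetric — not valid.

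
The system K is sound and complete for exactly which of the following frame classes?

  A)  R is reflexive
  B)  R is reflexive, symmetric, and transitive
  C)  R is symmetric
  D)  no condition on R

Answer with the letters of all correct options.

D

(A) this class determines T (= KT), not K.
(B) this class determines S5, not K.
(C) this class determines KB, not K.
(D) K is sound and complete for exactly this class.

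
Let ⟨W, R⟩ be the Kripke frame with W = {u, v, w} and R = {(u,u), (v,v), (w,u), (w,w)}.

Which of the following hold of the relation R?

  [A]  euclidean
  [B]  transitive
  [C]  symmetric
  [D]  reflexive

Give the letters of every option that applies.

(A) not euclidean: w R u and w R w but not u R w.
(B) transitive: R is closed under composition.
(C) not symmetric: w R u but not u R w.
(D) reflexive: each world relates to itself.

B, D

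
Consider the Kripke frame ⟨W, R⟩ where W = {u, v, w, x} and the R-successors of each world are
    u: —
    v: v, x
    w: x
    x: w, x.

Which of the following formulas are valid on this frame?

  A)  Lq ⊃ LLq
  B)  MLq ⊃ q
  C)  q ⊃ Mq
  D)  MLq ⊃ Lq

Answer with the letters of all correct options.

none

R is not reflexive: not u R u.
R is not symmetric: v R x but not x R v.
R is not transitive: v R x and x R w but not v R w.
R is not euclidean: v R x and v R v but not x R v.
(A) axiom 4: valid iff R is transitive. R is not transitive — not valid.
(B) the dual of axiom B: valid iff R is symmetric. R is not symmetric — not valid.
(C) q ⊃ Mq is the dual of axiom T, which corresponds to reflexivity. R is not reflexive — not valid.
(D) MLq ⊃ Lq (the dual of axiom 5) characterises the euclidean frames. R is not euclidean — not valid.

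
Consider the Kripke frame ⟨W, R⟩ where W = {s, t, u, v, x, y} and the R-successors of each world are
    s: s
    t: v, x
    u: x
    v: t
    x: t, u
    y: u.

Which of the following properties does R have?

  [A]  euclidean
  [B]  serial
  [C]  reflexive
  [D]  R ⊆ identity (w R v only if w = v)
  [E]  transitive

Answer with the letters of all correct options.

B

(A) not euclidean: t R v and t R x but not v R x.
(B) serial: every world has an R-successor.
(C) not reflexive: not t R t.
(D) not ⊆ identity: t R v with t ≠ v.
(E) not transitive: t R v and v R t but not t R t.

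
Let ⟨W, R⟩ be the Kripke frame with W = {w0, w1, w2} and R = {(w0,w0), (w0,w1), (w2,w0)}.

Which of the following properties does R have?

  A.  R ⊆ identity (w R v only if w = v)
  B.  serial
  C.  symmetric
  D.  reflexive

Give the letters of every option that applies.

(A) not ⊆ identity: w0 R w1 with w0 ≠ w1.
(B) not serial: w1 has no R-successor.
(C) not symmetric: w0 R w1 but not w1 R w0.
(D) not reflexive: not w1 R w1.

none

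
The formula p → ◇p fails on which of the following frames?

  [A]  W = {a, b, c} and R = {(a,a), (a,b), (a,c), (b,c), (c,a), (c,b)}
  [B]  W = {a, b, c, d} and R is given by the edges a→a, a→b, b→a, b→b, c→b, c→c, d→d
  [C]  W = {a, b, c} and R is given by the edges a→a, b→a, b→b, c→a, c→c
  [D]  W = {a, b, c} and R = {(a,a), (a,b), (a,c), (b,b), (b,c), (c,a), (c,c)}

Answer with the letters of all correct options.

A

The schema p → ◇p is the dual of axiom T; it is valid on a frame iff R is reflexive.
(A) R is not reflexive (not b R b), so the schema fails here.
(B) R is reflexive (each world relates to itself), so the schema is valid here.
(C) R is reflexive (each world relates to itself), so the schema is valid here.
(D) R is reflexive (each world relates to itself), so the schema is valid here.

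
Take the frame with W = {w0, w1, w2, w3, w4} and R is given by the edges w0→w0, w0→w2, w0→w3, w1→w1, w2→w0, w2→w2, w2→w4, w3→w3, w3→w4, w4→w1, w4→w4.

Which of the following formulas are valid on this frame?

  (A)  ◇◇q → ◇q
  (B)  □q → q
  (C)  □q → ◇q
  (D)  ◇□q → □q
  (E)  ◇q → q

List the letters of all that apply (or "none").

B, C

R is reflexive: each world relates to itself.
R is not transitive: w0 R w2 and w2 R w4 but not w0 R w4.
R is not euclidean: w0 R w2 and w0 R w3 but not w2 R w3.
R is serial: every world has an R-successor.
R is not a subset of the identity: w0 R w2 with w0 ≠ w2.
(A) ◇◇q → ◇q (the dual of axiom 4) characterises the transitive frames. R is not transitive — not valid.
(B) axiom T: valid iff R is reflexive. R is reflexive — valid.
(C) □q → ◇q (axiom D) characterises the serial frames. R is serial — valid.
(D) ◇□q → □q (the dual of axiom 5) characterises the euclidean frames. R is not euclidean — not valid.
(E) ◇q → q is the converse of T; it holds exactly when R ⊆ identity. Here R ⊄ identity — not valid.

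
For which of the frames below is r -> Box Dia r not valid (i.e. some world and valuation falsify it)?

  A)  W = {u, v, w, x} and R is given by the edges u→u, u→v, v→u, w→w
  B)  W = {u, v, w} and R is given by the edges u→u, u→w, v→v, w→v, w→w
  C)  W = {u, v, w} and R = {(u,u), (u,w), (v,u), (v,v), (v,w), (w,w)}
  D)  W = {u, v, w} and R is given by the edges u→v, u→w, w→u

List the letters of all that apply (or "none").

The schema r -> Box Dia r is axiom B; it is valid on a frame iff R is symmetric.
(A) R is symmetric (every R-edge is matched by its reverse), so the schema is valid here.
(B) R is not symmetric (u R w but not w R u), so the schema fails here.
(C) R is not symmetric (u R w but not w R u), so the schema fails here.
(D) R is not symmetric (u R v but not v R u), so the schema fails here.

B, C, D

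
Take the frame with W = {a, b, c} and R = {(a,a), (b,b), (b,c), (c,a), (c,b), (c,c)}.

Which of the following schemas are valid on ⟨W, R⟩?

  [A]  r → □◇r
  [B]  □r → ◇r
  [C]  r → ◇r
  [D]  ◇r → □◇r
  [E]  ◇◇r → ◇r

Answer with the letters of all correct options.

R is reflexive: each world relates to itself.
R is not symmetric: c R a but not a R c.
R is not transitive: b R c and c R a but not b R a.
R is not euclidean: c R a and c R b but not a R b.
R is serial: every world has an R-successor.
(A) axiom B: valid iff R is symmetric. R is not symmetric — not valid.
(B) axiom D: valid iff R is serial. R is serial — valid.
(C) r → ◇r (the dual of axiom T) characterises the reflexive frames. R is reflexive — valid.
(D) axiom 5: valid iff R is euclidean. R is not euclidean — not valid.
(E) ◇◇r → ◇r (the dual of axiom 4) characterises the transitive frames. R is not transitive — not valid.

B, C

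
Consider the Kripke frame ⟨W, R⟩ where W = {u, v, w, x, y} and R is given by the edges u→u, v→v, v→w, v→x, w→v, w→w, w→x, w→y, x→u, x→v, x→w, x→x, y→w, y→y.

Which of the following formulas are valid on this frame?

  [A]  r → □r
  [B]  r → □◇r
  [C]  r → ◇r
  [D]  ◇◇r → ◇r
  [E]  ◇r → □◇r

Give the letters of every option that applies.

C

R is reflexive: each world relates to itself.
R is not symmetric: x R u but not u R x.
R is not transitive: v R w and w R y but not v R y.
R is not euclidean: w R v and w R y but not v R y.
R is not a subset of the identity: v R w with v ≠ w.
(A) r → □r (equivalent to ◇p→p) corresponds to R being a subset of the identity. Here R ⊄ identity, so not valid.
(B) r → □◇r is axiom B, which corresponds to symmetry. R is not symmetric — not valid.
(C) the dual of axiom T: valid iff R is reflexive. R is reflexive — valid.
(D) ◇◇r → ◇r is the dual of axiom 4; it is valid on a frame exactly when R is transitive. R is not transitive, so not valid.
(E) ◇r → □◇r (axiom 5) characterises the euclidean frames. R is not euclidean — not valid.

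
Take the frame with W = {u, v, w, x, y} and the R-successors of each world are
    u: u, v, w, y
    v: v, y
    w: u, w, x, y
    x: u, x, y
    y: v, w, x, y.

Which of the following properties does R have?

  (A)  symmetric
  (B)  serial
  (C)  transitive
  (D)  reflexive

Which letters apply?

(A) not symmetric: u R v but not v R u.
(B) serial: every world has an R-successor.
(C) not transitive: u R w and w R x but not u R x.
(D) reflexive: each world relates to itself.

B, D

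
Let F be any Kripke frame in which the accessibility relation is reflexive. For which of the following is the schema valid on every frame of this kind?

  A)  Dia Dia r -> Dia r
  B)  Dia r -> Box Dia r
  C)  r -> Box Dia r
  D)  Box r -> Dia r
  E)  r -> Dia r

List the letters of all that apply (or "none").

D, E

A reflexive relation is serial.
(A) Dia Dia r -> Dia r is the dual of axiom 4; it is valid on a frame exactly when R is transitive. Such an R need not be transitive, so not valid.
(B) axiom 5: valid iff R is euclidean. Such an R need not be euclidean — not valid.
(C) axiom B: valid iff R is symmetric. Such an R need not be symmetric — not valid.
(D) axiom D: valid iff R is serial. Every such R is serial — valid.
(E) r -> Dia r is the dual of axiom T; it is valid on a frame exactly when R is reflexive. Every such R is reflexive, so valid.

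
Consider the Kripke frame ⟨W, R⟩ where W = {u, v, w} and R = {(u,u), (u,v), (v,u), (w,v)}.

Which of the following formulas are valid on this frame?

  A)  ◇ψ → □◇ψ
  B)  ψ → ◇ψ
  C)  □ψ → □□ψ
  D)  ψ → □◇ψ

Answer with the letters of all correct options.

R is not reflexive: not v R v.
R is not symmetric: w R v but not v R w.
R is not transitive: v R u and u R v but not v R v.
R is not euclidean: u R v and u R v but not v R v.
(A) ◇ψ → □◇ψ (axiom 5) characterises the euclidean frames. R is not euclidean — not valid.
(B) the dual of axiom T: valid iff R is reflexive. R is not reflexive — not valid.
(C) □ψ → □□ψ is axiom 4; it is valid on a frame exactly when R is transitive. R is not transitive, so not valid.
(D) ψ → □◇ψ is axiom B, which corresponds to symmetry. R is not symmetric — not valid.

none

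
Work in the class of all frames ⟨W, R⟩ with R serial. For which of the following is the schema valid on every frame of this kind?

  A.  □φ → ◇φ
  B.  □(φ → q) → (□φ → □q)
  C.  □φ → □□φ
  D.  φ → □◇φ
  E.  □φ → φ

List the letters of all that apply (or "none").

(A) □φ → ◇φ is axiom D; it is valid on a frame exactly when R is serial. Every such R is serial, so valid.
(B) □(φ → q) → (□φ → □q) is the K axiom; it holds on all frames — valid.
(C) axiom 4: valid iff R is transitive. Such an R need not be transitive — not valid.
(D) φ → □◇φ is axiom B; it is valid on a frame exactly when R is symmetric. Such an R need not be symmetric, so not valid.
(E) □φ → φ is axiom T; it is valid on a frame exactly when R is reflexive. Such an R need not be reflexive, so not valid.

A, B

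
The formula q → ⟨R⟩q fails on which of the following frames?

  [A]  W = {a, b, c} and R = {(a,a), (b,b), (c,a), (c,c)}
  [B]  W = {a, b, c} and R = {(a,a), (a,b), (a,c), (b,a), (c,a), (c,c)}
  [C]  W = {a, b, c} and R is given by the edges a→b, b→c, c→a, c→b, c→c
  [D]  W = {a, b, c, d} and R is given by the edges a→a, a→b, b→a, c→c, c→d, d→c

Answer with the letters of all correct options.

The schema q → ⟨R⟩q is the dual of axiom T; it is valid on a frame iff R is reflexive.
(A) R is reflexive (each world relates to itself), so the schema is valid here.
(B) R is not reflexive (not b R b), so the schema fails here.
(C) R is not reflexive (not a R a), so the schema fails here.
(D) R is not reflexive (not b R b), so the schema fails here.

B, C, D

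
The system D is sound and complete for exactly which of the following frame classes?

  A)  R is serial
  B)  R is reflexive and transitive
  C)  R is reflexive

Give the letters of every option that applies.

(A) D is sound and complete for exactly this class.
(B) this class determines S4, not D.
(C) this class determines T (= KT), not D.

A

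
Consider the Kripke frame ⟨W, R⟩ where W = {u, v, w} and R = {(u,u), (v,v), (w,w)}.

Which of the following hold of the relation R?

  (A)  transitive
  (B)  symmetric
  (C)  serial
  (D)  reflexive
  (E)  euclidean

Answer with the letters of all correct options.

A, B, C, D, E

(A) transitive: R is closed under composition.
(B) symmetric: every R-edge is matched by its reverse.
(C) serial: every world has an R-successor.
(D) reflexive: each world relates to itself.
(E) euclidean: any two R-successors of the same world are R-related.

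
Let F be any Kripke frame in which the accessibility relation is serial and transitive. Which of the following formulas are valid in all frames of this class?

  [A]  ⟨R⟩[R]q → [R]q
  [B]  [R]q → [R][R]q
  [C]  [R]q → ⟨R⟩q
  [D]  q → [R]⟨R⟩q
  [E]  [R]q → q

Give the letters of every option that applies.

(A) ⟨R⟩[R]q → [R]q is the dual of axiom 5; it is valid on a frame exactly when R is euclidean. Such an R need not be euclidean, so not valid.
(B) axiom 4: valid iff R is transitive. Every such R is transitive — valid.
(C) [R]q → ⟨R⟩q (axiom D) characterises the serial frames. Every such R is serial — valid.
(D) axiom B: valid iff R is symmetric. Such an R need not be symmetric — not valid.
(E) [R]q → q (axiom T) characterises the reflexive frames. Such an R need not be reflexive — not valid.

B, C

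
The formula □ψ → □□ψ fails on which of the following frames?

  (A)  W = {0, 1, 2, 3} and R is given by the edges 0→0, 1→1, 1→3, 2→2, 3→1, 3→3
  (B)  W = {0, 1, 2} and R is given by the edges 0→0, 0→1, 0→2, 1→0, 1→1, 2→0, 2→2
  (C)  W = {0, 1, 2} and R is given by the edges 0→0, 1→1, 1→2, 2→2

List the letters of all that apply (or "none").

The schema □ψ → □□ψ is axiom 4; it is valid on a frame iff R is transitive.
(A) R is transitive (R is closed under composition), so the schema is valid here.
(B) R is not transitive (1 R 0 and 0 R 2 but not 1 R 2), so the schema fails here.
(C) R is transitive (R is closed under composition), so the schema is valid here.

B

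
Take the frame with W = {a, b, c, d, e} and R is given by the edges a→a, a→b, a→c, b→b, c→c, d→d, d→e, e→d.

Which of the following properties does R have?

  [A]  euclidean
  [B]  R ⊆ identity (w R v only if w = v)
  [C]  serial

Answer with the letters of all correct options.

(A) not euclidean: a R b and a R a but not b R a.
(B) not ⊆ identity: a R b with a ≠ b.
(C) serial: every world has an R-successor.

C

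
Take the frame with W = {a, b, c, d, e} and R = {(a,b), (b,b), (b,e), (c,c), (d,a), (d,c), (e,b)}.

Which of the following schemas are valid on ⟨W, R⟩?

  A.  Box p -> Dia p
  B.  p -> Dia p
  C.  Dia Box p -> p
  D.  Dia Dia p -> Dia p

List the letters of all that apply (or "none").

R is not reflexive: not a R a.
R is not symmetric: a R b but not b R a.
R is not transitive: a R b and b R e but not a R e.
R is serial: every world has an R-successor.
(A) axiom D: valid iff R is serial. R is serial — valid.
(B) the dual of axiom T: valid iff R is reflexive. R is not reflexive — not valid.
(C) Dia Box p -> p is the dual of axiom B, which corresponds to symmetry. R is not symmetric — not valid.
(D) Dia Dia p -> Dia p (the dual of axiom 4) characterises the transitive frames. R is not transitive — not valid.

A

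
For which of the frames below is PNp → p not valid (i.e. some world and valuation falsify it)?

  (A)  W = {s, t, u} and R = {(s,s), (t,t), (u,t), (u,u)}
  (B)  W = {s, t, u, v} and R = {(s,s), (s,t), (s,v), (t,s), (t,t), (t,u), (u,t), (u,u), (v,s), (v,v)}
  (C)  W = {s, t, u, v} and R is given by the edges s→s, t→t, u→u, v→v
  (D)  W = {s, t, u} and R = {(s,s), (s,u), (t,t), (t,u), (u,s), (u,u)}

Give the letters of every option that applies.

The schema PNp → p is the dual of axiom B; it is valid on a frame iff R is symmetric.
(A) R is not symmetric (u R t but not t R u), so the schema fails here.
(B) R is symmetric (every R-edge is matched by its reverse), so the schema is valid here.
(C) R is symmetric (every R-edge is matched by its reverse), so the schema is valid here.
(D) R is not symmetric (t R u but not u R t), so the schema fails here.

A, D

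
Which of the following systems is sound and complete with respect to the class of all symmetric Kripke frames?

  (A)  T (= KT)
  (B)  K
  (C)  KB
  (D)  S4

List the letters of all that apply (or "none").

(A) T (= KT) is determined by the class of reflexive frames.
(B) K is determined by the class of arbitrary frames.
(C) KB is determined by exactly this class.
(D) S4 is determined by the class of reflexive and transitive frames.

C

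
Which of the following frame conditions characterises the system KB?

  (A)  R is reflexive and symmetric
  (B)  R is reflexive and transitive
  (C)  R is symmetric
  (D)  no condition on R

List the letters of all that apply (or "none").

(A) this class determines B (= KTB), not KB.
(B) this class determines S4, not KB.
(C) KB is sound and complete for exactly this class.
(D) this class determines K, not KB.

C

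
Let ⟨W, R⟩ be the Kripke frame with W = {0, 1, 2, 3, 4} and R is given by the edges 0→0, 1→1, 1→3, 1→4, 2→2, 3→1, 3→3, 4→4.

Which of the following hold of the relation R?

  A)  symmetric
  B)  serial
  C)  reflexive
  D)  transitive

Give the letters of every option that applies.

(A) not symmetric: 1 R 4 but not 4 R 1.
(B) serial: every world has an R-successor.
(C) reflexive: each world relates to itself.
(D) not transitive: 3 R 1 and 1 R 4 but not 3 R 4.

B, C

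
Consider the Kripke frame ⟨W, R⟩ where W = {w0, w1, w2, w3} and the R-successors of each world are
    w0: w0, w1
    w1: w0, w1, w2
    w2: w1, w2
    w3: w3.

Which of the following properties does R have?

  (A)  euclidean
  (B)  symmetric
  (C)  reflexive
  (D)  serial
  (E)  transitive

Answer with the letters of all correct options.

B, C, D

(A) not euclidean: w1 R w0 and w1 R w2 but not w0 R w2.
(B) symmetric: every R-edge is matched by its reverse.
(C) reflexive: each world relates to itself.
(D) serial: every world has an R-successor.
(E) not transitive: w0 R w1 and w1 R w2 but not w0 R w2.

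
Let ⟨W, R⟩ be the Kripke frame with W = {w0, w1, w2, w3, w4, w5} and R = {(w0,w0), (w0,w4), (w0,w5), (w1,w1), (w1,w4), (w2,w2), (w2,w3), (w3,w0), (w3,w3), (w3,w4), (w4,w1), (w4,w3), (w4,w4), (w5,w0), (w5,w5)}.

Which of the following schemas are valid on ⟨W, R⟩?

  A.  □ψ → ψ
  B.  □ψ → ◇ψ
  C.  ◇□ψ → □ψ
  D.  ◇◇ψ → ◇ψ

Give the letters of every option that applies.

R is reflexive: each world relates to itself.
R is not transitive: w0 R w4 and w4 R w1 but not w0 R w1.
R is not euclidean: w0 R w4 and w0 R w0 but not w4 R w0.
R is serial: every world has an R-successor.
(A) □ψ → ψ is axiom T, which corresponds to reflexivity. R is reflexive — valid.
(B) □ψ → ◇ψ (axiom D) characterises the serial frames. R is serial — valid.
(C) ◇□ψ → □ψ is the dual of axiom 5, which corresponds to the euclidean property. R is not euclidean — not valid.
(D) ◇◇ψ → ◇ψ (the dual of axiom 4) characterises the transitive frames. R is not transitive — not valid.

A, B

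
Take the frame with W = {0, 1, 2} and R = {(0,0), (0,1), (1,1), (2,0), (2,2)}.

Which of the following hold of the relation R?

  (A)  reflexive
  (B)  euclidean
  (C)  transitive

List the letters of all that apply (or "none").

A

(A) reflexive: each world relates to itself.
(B) not euclidean: 0 R 1 and 0 R 0 but not 1 R 0.
(C) not transitive: 2 R 0 and 0 R 1 but not 2 R 1.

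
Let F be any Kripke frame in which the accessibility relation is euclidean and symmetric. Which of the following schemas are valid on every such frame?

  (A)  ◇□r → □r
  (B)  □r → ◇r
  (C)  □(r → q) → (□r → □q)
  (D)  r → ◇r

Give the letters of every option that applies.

A, C

A symmetric euclidean relation is transitive (uRv and vRw give vRu by symmetry, then uRw by the euclidean condition, applied at v).
(A) ◇□r → □r is the dual of axiom 5; it is valid on a frame exactly when R is euclidean. Every such R is euclidean, so valid.
(B) □r → ◇r is axiom D; it is valid on a frame exactly when R is serial. Such an R need not be serial, so not valid.
(C) □(r → q) → (□r → □q) is the K axiom; it holds on all frames — valid.
(D) r → ◇r is the dual of axiom T; it is valid on a frame exactly when R is reflexive. Such an R need not be reflexive, so not valid.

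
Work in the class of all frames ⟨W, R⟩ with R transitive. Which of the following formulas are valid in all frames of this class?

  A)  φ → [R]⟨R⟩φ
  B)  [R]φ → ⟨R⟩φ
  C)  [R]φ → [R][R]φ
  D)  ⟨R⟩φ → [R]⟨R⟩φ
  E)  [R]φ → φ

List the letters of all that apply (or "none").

(A) φ → [R]⟨R⟩φ is axiom B; it is valid on a frame exactly when R is symmetric. Such an R need not be symmetric, so not valid.
(B) [R]φ → ⟨R⟩φ is axiom D, which corresponds to seriality. Such an R need not be serial — not valid.
(C) axiom 4: valid iff R is transitive. Every such R is transitive — valid.
(D) ⟨R⟩φ → [R]⟨R⟩φ is axiom 5; it is valid on a frame exactly when R is euclidean. Such an R need not be euclidean, so not valid.
(E) [R]φ → φ (axiom T) characterises the reflexive frames. Such an R need not be reflexive — not valid.

C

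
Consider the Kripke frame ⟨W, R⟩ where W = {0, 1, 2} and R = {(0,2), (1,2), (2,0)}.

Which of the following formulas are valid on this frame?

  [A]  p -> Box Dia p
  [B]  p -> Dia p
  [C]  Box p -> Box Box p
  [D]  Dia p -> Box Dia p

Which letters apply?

none

R is not reflexive: not 0 R 0.
R is not symmetric: 1 R 2 but not 2 R 1.
R is not transitive: 0 R 2 and 2 R 0 but not 0 R 0.
R is not euclidean: 0 R 2 and 0 R 2 but not 2 R 2.
(A) p -> Box Dia p (axiom B) characterises the symmetric frames. R is not symmetric — not valid.
(B) p -> Dia p is the dual of axiom T; it is valid on a frame exactly when R is reflexive. R is not reflexive, so not valid.
(C) Box p -> Box Box p is axiom 4, which corresponds to transitivity. R is not transitive — not valid.
(D) axiom 5: valid iff R is euclidean. R is not euclidean — not valid.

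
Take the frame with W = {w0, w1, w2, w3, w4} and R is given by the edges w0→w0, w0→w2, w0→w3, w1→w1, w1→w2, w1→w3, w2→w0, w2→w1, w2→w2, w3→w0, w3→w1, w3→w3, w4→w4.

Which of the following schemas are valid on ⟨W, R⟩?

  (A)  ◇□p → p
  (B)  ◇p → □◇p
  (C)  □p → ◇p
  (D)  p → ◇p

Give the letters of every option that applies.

A, C, D

R is reflexive: each world relates to itself.
R is symmetric: every R-edge is matched by its reverse.
R is not euclidean: w0 R w2 and w0 R w3 but not w2 R w3.
R is serial: every world has an R-successor.
(A) the dual of axiom B: valid iff R is symmetric. R is symmetric — valid.
(B) ◇p → □◇p (axiom 5) characterises the euclidean frames. R is not euclidean — not valid.
(C) □p → ◇p is axiom D, which corresponds to seriality. R is serial — valid.
(D) p → ◇p is the dual of axiom T; it is valid on a frame exactly when R is reflexive. R is reflexive, so valid.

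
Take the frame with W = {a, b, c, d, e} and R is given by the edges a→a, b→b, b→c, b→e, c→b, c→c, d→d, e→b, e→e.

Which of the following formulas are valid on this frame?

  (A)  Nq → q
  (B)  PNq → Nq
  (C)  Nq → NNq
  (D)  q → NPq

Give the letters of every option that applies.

R is reflexive: each world relates to itself.
R is symmetric: every R-edge is matched by its reverse.
R is not transitive: c R b and b R e but not c R e.
R is not euclidean: b R c and b R e but not c R e.
(A) Nq → q is axiom T; it is valid on a frame exactly when R is reflexive. R is reflexive, so valid.
(B) PNq → Nq (the dual of axiom 5) characterises the euclidean frames. R is not euclidean — not valid.
(C) axiom 4: valid iff R is transitive. R is not transitive — not valid.
(D) axiom B: valid iff R is symmetric. R is symmetric — valid.

A, D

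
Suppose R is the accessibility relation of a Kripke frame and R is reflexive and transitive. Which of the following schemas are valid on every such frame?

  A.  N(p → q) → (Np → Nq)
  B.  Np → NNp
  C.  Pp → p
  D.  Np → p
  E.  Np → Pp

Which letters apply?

A, B, D, E

Reflexive relations are serial.
(A) N(p → q) → (Np → Nq) is axiom K, valid on every Kripke frame — valid.
(B) Np → NNp is axiom 4; it is valid on a frame exactly when R is transitive. Every such R is transitive, so valid.
(C) Pp → p (the converse of T) corresponds to R being a subset of the identity. Such an R need not be a subset of the identity, so not valid.
(D) Np → p is axiom T, which corresponds to reflexivity. Every such R is reflexive — valid.
(E) Np → Pp (axiom D) characterises the serial frames. Every such R is serial — valid.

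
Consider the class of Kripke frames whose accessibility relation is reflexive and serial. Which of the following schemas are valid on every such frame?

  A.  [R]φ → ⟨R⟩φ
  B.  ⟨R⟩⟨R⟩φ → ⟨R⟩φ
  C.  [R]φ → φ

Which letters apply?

(A) [R]φ → ⟨R⟩φ (axiom D) characterises the serial frames. Every such R is serial — valid.
(B) the dual of axiom 4: valid iff R is transitive. Such an R need not be transitive — not valid.
(C) axiom T: valid iff R is reflexive. Every such R is reflexive — valid.

A, C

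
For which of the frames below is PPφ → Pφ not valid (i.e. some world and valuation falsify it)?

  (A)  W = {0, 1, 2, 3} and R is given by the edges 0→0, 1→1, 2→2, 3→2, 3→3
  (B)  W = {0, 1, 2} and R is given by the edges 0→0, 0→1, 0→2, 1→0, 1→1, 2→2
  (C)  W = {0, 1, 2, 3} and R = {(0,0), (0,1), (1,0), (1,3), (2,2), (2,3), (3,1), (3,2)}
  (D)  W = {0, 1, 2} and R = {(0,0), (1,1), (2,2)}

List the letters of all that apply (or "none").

B, C

The schema PPφ → Pφ is the dual of axiom 4; it is valid on a frame iff R is transitive.
(A) R is transitive (R is closed under composition), so the schema is valid here.
(B) R is not transitive (1 R 0 and 0 R 2 but not 1 R 2), so the schema fails here.
(C) R is not transitive (0 R 1 and 1 R 3 but not 0 R 3), so the schema fails here.
(D) R is transitive (R is closed under composition), so the schema is valid here.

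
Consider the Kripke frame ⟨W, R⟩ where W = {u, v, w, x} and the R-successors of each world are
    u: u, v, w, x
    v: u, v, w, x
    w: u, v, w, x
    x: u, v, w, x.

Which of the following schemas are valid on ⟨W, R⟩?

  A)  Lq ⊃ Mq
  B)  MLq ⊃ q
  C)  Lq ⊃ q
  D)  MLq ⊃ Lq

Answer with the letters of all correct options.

A, B, C, D

R is reflexive: each world relates to itself.
R is symmetric: every R-edge is matched by its reverse.
R is euclidean: any two R-successors of the same world are R-related.
R is serial: every world has an R-successor.
(A) Lq ⊃ Mq (axiom D) characterises the serial frames. R is serial — valid.
(B) MLq ⊃ q is the dual of axiom B; it is valid on a frame exactly when R is symmetric. R is symmetric, so valid.
(C) Lq ⊃ q (axiom T) characterises the reflexive frames. R is reflexive — valid.
(D) MLq ⊃ Lq (the dual of axiom 5) characterises the euclidean frames. R is euclidean — valid.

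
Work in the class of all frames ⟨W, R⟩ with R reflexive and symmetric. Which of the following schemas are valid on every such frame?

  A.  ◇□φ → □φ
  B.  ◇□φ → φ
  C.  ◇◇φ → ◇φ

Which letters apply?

B

Reflexive relations are serial.
(A) the dual of axiom 5: valid iff R is euclidean. Such an R need not be euclidean — not valid.
(B) ◇□φ → φ is the dual of axiom B; it is valid on a frame exactly when R is symmetric. Every such R is symmetric, so valid.
(C) ◇◇φ → ◇φ is the dual of axiom 4; it is valid on a frame exactly when R is transitive. Such an R need not be transitive, so not valid.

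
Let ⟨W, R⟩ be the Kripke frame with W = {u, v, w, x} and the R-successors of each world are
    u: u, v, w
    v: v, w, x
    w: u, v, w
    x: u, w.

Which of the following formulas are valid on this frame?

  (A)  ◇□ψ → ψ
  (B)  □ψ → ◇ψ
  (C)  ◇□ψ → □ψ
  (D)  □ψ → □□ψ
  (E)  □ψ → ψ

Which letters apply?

B

R is not reflexive: not x R x.
R is not symmetric: u R v but not v R u.
R is not transitive: u R v and v R x but not u R x.
R is not euclidean: u R v and u R u but not v R u.
R is serial: every world has an R-successor.
(A) ◇□ψ → ψ (the dual of axiom B) characterises the symmetric frames. R is not symmetric — not valid.
(B) □ψ → ◇ψ is axiom D, which corresponds to seriality. R is serial — valid.
(C) ◇□ψ → □ψ (the dual of axiom 5) characterises the euclidean frames. R is not euclidean — not valid.
(D) axiom 4: valid iff R is transitive. R is not transitive — not valid.
(E) □ψ → ψ is axiom T; it is valid on a frame exactly when R is reflexive. R is not reflexive, so not valid.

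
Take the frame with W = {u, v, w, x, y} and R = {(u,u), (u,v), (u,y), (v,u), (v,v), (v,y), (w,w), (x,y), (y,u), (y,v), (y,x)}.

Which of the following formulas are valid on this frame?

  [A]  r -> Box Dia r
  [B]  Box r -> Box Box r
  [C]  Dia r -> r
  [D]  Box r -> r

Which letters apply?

A

R is not reflexive: not x R x.
R is symmetric: every R-edge is matched by its reverse.
R is not transitive: u R y and y R x but not u R x.
R is not a subset of the identity: u R v with u ≠ v.
(A) r -> Box Dia r is axiom B; it is valid on a frame exactly when R is symmetric. R is symmetric, so valid.
(B) axiom 4: valid iff R is transitive. R is not transitive — not valid.
(C) Dia r -> r is the converse of T; it holds exactly when R ⊆ identity. Here R ⊄ identity — not valid.
(D) Box r -> r is axiom T, which corresponds to reflexivity. R is not reflexive — not valid.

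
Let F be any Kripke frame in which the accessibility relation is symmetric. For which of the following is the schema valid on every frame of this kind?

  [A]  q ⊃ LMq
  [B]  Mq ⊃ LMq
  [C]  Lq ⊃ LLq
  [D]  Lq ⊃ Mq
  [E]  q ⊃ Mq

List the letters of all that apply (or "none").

A

(A) q ⊃ LMq is axiom B; it is valid on a frame exactly when R is symmetric. Every such R is symmetric, so valid.
(B) Mq ⊃ LMq (axiom 5) characterises the euclidean frames. Such an R need not be euclidean — not valid.
(C) Lq ⊃ LLq is axiom 4; it is valid on a frame exactly when R is transitive. Such an R need not be transitive, so not valid.
(D) Lq ⊃ Mq is axiom D, which corresponds to seriality. Such an R need not be serial — not valid.
(E) q ⊃ Mq is the dual of axiom T, which corresponds to reflexivity. Such an R need not be reflexive — not valid.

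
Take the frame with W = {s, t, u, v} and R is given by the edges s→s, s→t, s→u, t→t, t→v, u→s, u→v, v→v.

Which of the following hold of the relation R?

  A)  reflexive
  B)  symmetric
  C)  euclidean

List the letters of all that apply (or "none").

(A) not reflexive: not u R u.
(B) not symmetric: s R t but not t R s.
(C) not euclidean: s R t and s R s but not t R s.

none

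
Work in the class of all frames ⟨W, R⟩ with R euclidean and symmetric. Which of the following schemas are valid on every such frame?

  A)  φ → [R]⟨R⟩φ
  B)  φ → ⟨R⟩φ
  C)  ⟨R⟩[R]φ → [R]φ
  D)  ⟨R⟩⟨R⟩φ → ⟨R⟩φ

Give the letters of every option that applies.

A symmetric euclidean relation is transitive (uRv and vRw give vRu by symmetry, then uRw by the euclidean condition, applied at v).
(A) axiom B: valid iff R is symmetric. Every such R is symmetric — valid.
(B) φ → ⟨R⟩φ is the dual of axiom T, which corresponds to reflexivity. Such an R need not be reflexive — not valid.
(C) the dual of axiom 5: valid iff R is euclidean. Every such R is euclidean — valid.
(D) ⟨R⟩⟨R⟩φ → ⟨R⟩φ (the dual of axiom 4) characterises the transitive frames. Every such R is transitive — valid.

A, C, D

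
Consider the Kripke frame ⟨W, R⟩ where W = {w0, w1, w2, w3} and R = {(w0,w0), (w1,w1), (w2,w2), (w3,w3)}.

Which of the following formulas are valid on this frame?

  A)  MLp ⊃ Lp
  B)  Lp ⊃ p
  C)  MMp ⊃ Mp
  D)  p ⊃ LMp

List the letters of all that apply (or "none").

A, B, C, D

R is reflexive: each world relates to itself.
R is symmetric: every R-edge is matched by its reverse.
R is transitive: R is closed under composition.
R is euclidean: any two R-successors of the same world are R-related.
(A) MLp ⊃ Lp (the dual of axiom 5) characterises the euclidean frames. R is euclidean — valid.
(B) Lp ⊃ p is axiom T, which corresponds to reflexivity. R is reflexive — valid.
(C) MMp ⊃ Mp (the dual of axiom 4) characterises the transitive frames. R is transitive — valid.
(D) p ⊃ LMp is axiom B, which corresponds to symmetry. R is symmetric — valid.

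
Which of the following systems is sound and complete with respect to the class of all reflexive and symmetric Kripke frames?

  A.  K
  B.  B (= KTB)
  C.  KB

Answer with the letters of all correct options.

(A) K is determined by the class of arbitrary frames.
(B) B (= KTB) is determined by exactly this class.
(C) KB is determined by the class of symmetric frames.

B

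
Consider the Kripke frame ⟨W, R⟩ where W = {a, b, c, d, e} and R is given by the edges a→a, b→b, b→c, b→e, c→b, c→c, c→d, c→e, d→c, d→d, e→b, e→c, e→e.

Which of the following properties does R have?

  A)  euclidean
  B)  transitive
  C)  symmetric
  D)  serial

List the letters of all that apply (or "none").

C, D

(A) not euclidean: c R b and c R d but not b R d.
(B) not transitive: b R c and c R d but not b R d.
(C) symmetric: every R-edge is matched by its reverse.
(D) serial: every world has an R-successor.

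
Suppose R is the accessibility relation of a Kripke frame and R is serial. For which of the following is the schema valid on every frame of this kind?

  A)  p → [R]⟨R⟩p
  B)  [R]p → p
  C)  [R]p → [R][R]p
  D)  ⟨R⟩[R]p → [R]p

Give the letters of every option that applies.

(A) p → [R]⟨R⟩p is axiom B; it is valid on a frame exactly when R is symmetric. Such an R need not be symmetric, so not valid.
(B) axiom T: valid iff R is reflexive. Such an R need not be reflexive — not valid.
(C) [R]p → [R][R]p is axiom 4; it is valid on a frame exactly when R is transitive. Such an R need not be transitive, so not valid.
(D) ⟨R⟩[R]p → [R]p is the dual of axiom 5, which corresponds to the euclidean property. Such an R need not be euclidean — not valid.

none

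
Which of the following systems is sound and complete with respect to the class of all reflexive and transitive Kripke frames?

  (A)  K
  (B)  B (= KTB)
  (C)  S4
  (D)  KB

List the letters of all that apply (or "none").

C

(A) K is determined by the class of arbitrary frames.
(B) B (= KTB) is determined by the class of reflexive and symmetric frames.
(C) S4 is determined by exactly this class.
(D) KB is determined by the class of symmetric frames.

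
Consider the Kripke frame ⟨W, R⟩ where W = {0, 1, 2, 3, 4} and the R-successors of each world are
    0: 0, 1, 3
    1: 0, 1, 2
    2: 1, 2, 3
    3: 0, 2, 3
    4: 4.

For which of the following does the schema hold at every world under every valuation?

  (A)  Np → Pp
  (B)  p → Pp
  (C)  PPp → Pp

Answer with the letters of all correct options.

A, B

R is reflexive: each world relates to itself.
R is not transitive: 0 R 1 and 1 R 2 but not 0 R 2.
R is serial: every world has an R-successor.
(A) Np → Pp is axiom D; it is valid on a frame exactly when R is serial. R is serial, so valid.
(B) p → Pp is the dual of axiom T; it is valid on a frame exactly when R is reflexive. R is reflexive, so valid.
(C) PPp → Pp is the dual of axiom 4, which corresponds to transitivity. R is not transitive — not valid.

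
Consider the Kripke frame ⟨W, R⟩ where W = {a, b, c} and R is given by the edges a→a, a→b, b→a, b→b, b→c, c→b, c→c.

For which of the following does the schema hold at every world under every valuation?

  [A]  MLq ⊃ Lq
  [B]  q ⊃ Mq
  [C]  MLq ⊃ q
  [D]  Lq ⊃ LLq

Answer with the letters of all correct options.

R is reflexive: each world relates to itself.
R is symmetric: every R-edge is matched by its reverse.
R is not transitive: a R b and b R c but not a R c.
R is not euclidean: b R a and b R c but not a R c.
(A) the dual of axiom 5: valid iff R is euclidean. R is not euclidean — not valid.
(B) q ⊃ Mq is the dual of axiom T; it is valid on a frame exactly when R is reflexive. R is reflexive, so valid.
(C) MLq ⊃ q is the dual of axiom B; it is valid on a frame exactly when R is symmetric. R is symmetric, so valid.
(D) Lq ⊃ LLq (axiom 4) characterises the transitive frames. R is not transitive — not valid.

B, C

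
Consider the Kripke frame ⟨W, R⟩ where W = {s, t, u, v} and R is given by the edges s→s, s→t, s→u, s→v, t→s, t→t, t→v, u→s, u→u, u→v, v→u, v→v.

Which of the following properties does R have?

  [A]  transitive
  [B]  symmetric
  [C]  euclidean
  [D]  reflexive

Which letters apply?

D

(A) not transitive: t R s and s R u but not t R u.
(B) not symmetric: s R v but not v R s.
(C) not euclidean: s R t and s R u but not t R u.
(D) reflexive: each world relates to itself.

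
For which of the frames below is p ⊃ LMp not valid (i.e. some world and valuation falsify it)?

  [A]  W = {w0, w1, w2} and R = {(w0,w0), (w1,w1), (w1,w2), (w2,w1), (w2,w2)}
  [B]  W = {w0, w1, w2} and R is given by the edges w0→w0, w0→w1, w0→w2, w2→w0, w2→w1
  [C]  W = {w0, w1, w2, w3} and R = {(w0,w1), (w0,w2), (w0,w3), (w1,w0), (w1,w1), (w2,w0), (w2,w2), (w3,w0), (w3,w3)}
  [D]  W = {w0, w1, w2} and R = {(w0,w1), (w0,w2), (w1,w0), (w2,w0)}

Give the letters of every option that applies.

B

The schema p ⊃ LMp is axiom B; it is valid on a frame iff R is symmetric.
(A) R is symmetric (every R-edge is matched by its reverse), so the schema is valid here.
(B) R is not symmetric (w0 R w1 but not w1 R w0), so the schema fails here.
(C) R is symmetric (every R-edge is matched by its reverse), so the schema is valid here.
(D) R is symmetric (every R-edge is matched by its reverse), so the schema is valid here.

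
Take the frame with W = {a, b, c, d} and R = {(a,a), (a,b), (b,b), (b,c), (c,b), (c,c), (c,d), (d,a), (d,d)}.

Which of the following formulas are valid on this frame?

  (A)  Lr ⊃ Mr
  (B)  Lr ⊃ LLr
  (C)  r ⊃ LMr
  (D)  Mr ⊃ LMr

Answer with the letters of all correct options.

A

R is not symmetric: a R b but not b R a.
R is not transitive: a R b and b R c but not a R c.
R is not euclidean: a R b and a R a but not b R a.
R is serial: every world has an R-successor.
(A) Lr ⊃ Mr is axiom D, which corresponds to seriality. R is serial — valid.
(B) Lr ⊃ LLr is axiom 4; it is valid on a frame exactly when R is transitive. R is not transitive, so not valid.
(C) axiom B: valid iff R is symmetric. R is not symmetric — not valid.
(D) Mr ⊃ LMr is axiom 5, which corresponds to the euclidean property. R is not euclidean — not valid.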